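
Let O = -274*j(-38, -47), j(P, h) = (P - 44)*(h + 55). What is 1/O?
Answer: 1/179744 ≈ 5.5635e-6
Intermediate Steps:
j(P, h) = (-44 + P)*(55 + h)
O = 179744 (O = -274*(-2420 - 44*(-47) + 55*(-38) - 38*(-47)) = -274*(-2420 + 2068 - 2090 + 1786) = -274*(-656) = 179744)
1/O = 1/179744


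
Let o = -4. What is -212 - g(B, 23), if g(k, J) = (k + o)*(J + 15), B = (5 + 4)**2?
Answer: -3138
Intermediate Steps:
B = 81 (B = 9**2 = 81)
g(k, J) = (-4 + k)*(15 + J) (g(k, J) = (k - 4)*(J + 15) = (-4 + k)*(15 + J))
-212 - g(B, 23) = -212 - (-60 - 4*23 + 15*81 + 23*81) = -212 - (-60 - 92 + 1215 + 1863) = -212 - 1*2926 = -212 - 2926 = -3138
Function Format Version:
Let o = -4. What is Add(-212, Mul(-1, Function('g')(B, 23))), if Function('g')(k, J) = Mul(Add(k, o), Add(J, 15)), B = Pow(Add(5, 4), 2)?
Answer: -3138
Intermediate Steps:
B = 81 (B = Pow(9, 2) = 81)
Function('g')(k, J) = Mul(Add(-4, k), Add(15, J)) (Function('g')(k, J) = Mul(Add(k, -4), Add(J, 15)) = Mul(Add(-4, k), Add(15, J)))
Add(-212, Mul(-1, Function('g')(B, 23))) = Add(-212, Mul(-1, Add(-60, Mul(-4, 23), Mul(15, 81), Mul(23, 81)))) = Add(-212, Mul(-1, Add(-60, -92, 1215, 1863))) = Add(-212, Mul(-1, 2926)) = Add(-212, -2926) = -3138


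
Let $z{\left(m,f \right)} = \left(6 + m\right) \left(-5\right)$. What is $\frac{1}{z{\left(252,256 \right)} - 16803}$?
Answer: $- \frac{1}{18093} \approx -5.527 \cdot 10^{-5}$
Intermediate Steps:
$z{\left(m,f \right)} = -30 - 5 m$
$\frac{1}{z{\left(252,256 \right)} - 16803} = \frac{1}{\left(-30 - 1260\right) - 16803} = \frac{1}{-1290 - 16803} = \frac{1}{-18093} = - \frac{1}{18093}$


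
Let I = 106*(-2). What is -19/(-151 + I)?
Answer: 19/363 ≈ 0.052342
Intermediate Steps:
I = -212
-19/(-151 + I) = -19/(-151 - 212) = -19/(-363) = -19*(-1/363) = 19/363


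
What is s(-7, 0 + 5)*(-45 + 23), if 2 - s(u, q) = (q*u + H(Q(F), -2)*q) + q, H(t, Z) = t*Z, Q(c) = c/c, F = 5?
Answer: -924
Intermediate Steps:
Q(c) = 1
H(t, Z) = Z*t
s(u, q) = 2 + q - q*u (s(u, q) = 2 - ((q*u + (-2*1)*q) + q) = 2 - ((q*u - 2*q) + q) = 2 - ((-2*q + q*u) + q) = 2 - (-q + q*u) = 2 + (q - q*u) = 2 + q - q*u)
s(-7, 0 + 5)*(-45 + 23) = (2 + (0 + 5) - 1*(0 + 5)*(-7))*(-45 + 23) = (2 + 5 - 1*5*(-7))*(-22) = (2 + 5 + 35)*(-22) = 42*(-22) = -924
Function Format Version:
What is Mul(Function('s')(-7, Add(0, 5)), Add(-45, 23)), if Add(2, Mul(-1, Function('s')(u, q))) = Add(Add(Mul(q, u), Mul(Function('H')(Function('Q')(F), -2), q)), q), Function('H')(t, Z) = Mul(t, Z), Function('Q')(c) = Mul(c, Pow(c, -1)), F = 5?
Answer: -924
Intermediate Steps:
Function('Q')(c) = 1
Function('H')(t, Z) = Mul(Z, t)
Function('s')(u, q) = Add(2, q, Mul(-1, q, u)) (Function('s')(u, q) = Add(2, Mul(-1, Add(Add(Mul(q, u), Mul(Mul(-2, 1), q)), q))) = Add(2, Mul(-1, Add(Add(Mul(q, u), Mul(-2, q)), q))) = Add(2, Mul(-1, Add(Add(Mul(-2, q), Mul(q, u)), q))) = Add(2, Mul(-1, Add(Mul(-1, q), Mul(q, u)))) = Add(2, Add(q, Mul(-1, q, u))) = Add(2, q, Mul(-1, q, u)))
Mul(Function('s')(-7, Add(0, 5)), Add(-45, 23)) = Mul(Add(2, Add(0, 5), Mul(-1, Add(0, 5), -7)), Add(-45, 23)) = Mul(Add(2, 5, Mul(-1, 5, -7)), -22) = Mul(Add(2, 5, 35), -22) = Mul(42, -22) = -924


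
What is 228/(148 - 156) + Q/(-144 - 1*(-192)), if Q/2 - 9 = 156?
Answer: -173/8 ≈ -21.625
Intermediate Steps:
Q = 330 (Q = 18 + 2*156 = 18 + 312 = 330)
228/(148 - 156) + Q/(-144 - 1*(-192)) = 228/(148 - 156) + 330/(-144 - 1*(-192)) = 228/(-8) + 330/(-144 + 192) = 228*(-⅛) + 330/48 = -57/2 + 330*(1/48) = -57/2 + 55/8 = -173/8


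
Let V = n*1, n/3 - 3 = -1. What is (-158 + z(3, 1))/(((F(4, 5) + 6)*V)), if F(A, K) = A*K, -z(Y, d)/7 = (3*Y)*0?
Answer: -79/78 ≈ -1.0128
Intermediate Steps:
n = 6 (n = 9 + 3*(-1) = 9 - 3 = 6)
z(Y, d) = 0 (z(Y, d) = -7*3*Y*0 = -7*0 = 0)
V = 6 (V = 6*1 = 6)
(-158 + z(3, 1))/(((F(4, 5) + 6)*V)) = (-158 + 0)/(((4*5 + 6)*6)) = -158*1/(6*(20 + 6)) = -158/(26*6) = -158/156 = -158*1/156 = -79/78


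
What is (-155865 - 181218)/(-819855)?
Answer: 112361/273285 ≈ 0.41115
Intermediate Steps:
(-155865 - 181218)/(-819855) = -337083*(-1/819855) = 112361/273285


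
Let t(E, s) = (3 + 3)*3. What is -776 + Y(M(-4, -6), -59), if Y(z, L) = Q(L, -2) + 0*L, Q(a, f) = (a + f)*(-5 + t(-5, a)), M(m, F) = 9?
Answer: -1569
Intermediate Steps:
t(E, s) = 18 (t(E, s) = 6*3 = 18)
Q(a, f) = 13*a + 13*f (Q(a, f) = (a + f)*(-5 + 18) = (a + f)*13 = 13*a + 13*f)
Y(z, L) = -26 + 13*L (Y(z, L) = (13*L + 13*(-2)) + 0*L = (13*L - 26) + 0 = (-26 + 13*L) + 0 = -26 + 13*L)
-776 + Y(M(-4, -6), -59) = -776 + (-26 + 13*(-59)) = -776 + (-26 - 767) = -776 - 793 = -1569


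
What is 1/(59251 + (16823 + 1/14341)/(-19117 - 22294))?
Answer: 593875151/35187455313257 ≈ 1.6877e-5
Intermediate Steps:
1/(59251 + (16823 + 1/14341)/(-19117 - 22294)) = 1/(59251 + (16823 + 1/14341)/(-41411)) = 1/(59251 + (241258644/14341)*(-1/41411)) = 1/(59251 - 241258644/593875151) = 1/(35187455313257/593875151) = 593875151/35187455313257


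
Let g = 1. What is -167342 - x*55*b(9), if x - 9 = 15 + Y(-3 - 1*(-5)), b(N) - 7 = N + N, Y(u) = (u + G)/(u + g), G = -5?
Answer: -198967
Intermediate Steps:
Y(u) = (-5 + u)/(1 + u) (Y(u) = (u - 5)/(u + 1) = (-5 + u)/(1 + u))
b(N) = 7 + 2*N (b(N) = 7 + (N + N) = 7 + 2*N)
x = 23 (x = 9 + (15 + (-5 + (-3 - 1*(-5)))/(1 + (-3 - 1*(-5)))) = 9 + (15 + (-5 + (-3 + 5))/(1 + (-3 + 5))) = 9 + (15 + (-5 + 2)/(1 + 2)) = 9 + (15 - 3/3) = 9 + (15 + (⅓)*(-3)) = 9 + (15 - 1) = 9 + 14 = 23)
-167342 - x*55*b(9) = -167342 - 23*55*(7 + 2*9) = -167342 - 1265*(7 + 18) = -167342 - 1265*25 = -167342 - 1*31625 = -167342 - 31625 = -198967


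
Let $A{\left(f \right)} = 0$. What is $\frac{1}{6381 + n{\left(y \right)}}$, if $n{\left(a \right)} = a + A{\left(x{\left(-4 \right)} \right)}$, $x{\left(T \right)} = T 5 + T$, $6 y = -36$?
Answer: $\frac{1}{6375} \approx 0.00015686$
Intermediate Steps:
$y = -6$ ($y = \frac{1}{6} \left(-36\right) = -6$)
$x{\left(T \right)} = 6 T$ ($x{\left(T \right)} = 5 T + T = 6 T$)
$n{\left(a \right)} = a$ ($n{\left(a \right)} = a + 0 = a$)
$\frac{1}{6381 + n{\left(y \right)}} = \frac{1}{6381 - 6} = \frac{1}{6375}$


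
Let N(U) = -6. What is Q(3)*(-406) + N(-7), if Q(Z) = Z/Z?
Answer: -412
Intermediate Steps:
Q(Z) = 1
Q(3)*(-406) + N(-7) = 1*(-406) - 6 = -406 - 6 = -412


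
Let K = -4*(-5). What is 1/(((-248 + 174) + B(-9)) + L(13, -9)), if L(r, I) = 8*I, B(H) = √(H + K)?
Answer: -146/21305 - √11/21305 ≈ -0.0070085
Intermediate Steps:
K = 20
B(H) = √(20 + H) (B(H) = √(H + 20) = √(20 + H))
1/(((-248 + 174) + B(-9)) + L(13, -9)) = 1/(((-248 + 174) + √(20 - 9)) + 8*(-9)) = 1/((-74 + √11) - 72) = 1/(-146 + √11)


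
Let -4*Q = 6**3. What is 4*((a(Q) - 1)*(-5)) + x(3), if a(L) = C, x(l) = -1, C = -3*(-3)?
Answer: -161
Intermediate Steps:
Q = -54 (Q = -1/4*6**3 = -1/4*216 = -54)
C = 9
a(L) = 9
4*((a(Q) - 1)*(-5)) + x(3) = 4*((9 - 1)*(-5)) - 1 = 4*(8*(-5)) - 1 = 4*(-40) - 1 = -160 - 1 = -161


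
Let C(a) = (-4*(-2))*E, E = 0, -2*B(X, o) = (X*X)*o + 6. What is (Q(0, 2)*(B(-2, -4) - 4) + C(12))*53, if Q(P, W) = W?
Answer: 106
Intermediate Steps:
B(X, o) = -3 - o*X²/2 (B(X, o) = -((X*X)*o + 6)/2 = -(X²*o + 6)/2 = -(o*X² + 6)/2 = -(6 + o*X²)/2 = -3 - o*X²/2)
C(a) = 0 (C(a) = -4*(-2)*0 = 8*0 = 0)
(Q(0, 2)*(B(-2, -4) - 4) + C(12))*53 = (2*((-3 - ½*(-4)*(-2)²) - 4) + 0)*53 = (2*((-3 - ½*(-4)*4) - 4) + 0)*53 = (2*((-3 + 8) - 4) + 0)*53 = (2*(5 - 4) + 0)*53 = (2*1 + 0)*53 = (2 + 0)*53 = 2*53 = 106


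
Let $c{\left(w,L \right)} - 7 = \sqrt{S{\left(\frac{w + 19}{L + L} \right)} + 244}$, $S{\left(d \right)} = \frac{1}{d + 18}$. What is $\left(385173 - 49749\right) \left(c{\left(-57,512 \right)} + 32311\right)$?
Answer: $10840232832 + \frac{670848 \sqrt{5160850565}}{9197} \approx 1.0845 \cdot 10^{10}$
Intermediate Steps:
$S{\left(d \right)} = \frac{1}{18 + d}$
$c{\left(w,L \right)} = 7 + \sqrt{244 + \frac{1}{18 + \frac{19 + w}{2 L}}}$ ($c{\left(w,L \right)} = 7 + \sqrt{\frac{1}{18 + \frac{w + 19}{L + L}} + 244} = 7 + \sqrt{\frac{1}{18 + \frac{19 + w}{2 L}} + 244} = 7 + \sqrt{244 + \frac{1}{18 + \frac{19 + w}{2 L}}}$)
$\left(385173 - 49749\right) \left(c{\left(-57,512 \right)} + 32311\right) = \left(385173 - 49749\right) \left(\left(7 + \sqrt{2} \sqrt{\frac{2318 + 122 \left(-57\right) + 4393 \cdot 512}{19 - 57 + 36 \cdot 512}}\right) + 32311\right) = 335424 \left(\left(7 + \sqrt{2} \sqrt{\frac{2318 - 6954 + 2249216}{19 - 57 + 18432}}\right) + 32311\right) = 335424 \left(\left(7 + \sqrt{2} \sqrt{\frac{1}{18394} \cdot 2244580}\right) + 32311\right) = 335424 \left(\left(7 + \sqrt{2} \sqrt{\frac{1122290}{9197}}\right) + 32311\right) = 335424 \left(\left(7 + \sqrt{2} \frac{\sqrt{10321701130}}{9197}\right) + 32311\right) = 335424 \left(\left(7 + \frac{2 \sqrt{5160850565}}{9197}\right) + 32311\right) = 335424 \left(32318 + \frac{2 \sqrt{5160850565}}{9197}\right) = 10840232832 + \frac{670848 \sqrt{5160850565}}{9197}$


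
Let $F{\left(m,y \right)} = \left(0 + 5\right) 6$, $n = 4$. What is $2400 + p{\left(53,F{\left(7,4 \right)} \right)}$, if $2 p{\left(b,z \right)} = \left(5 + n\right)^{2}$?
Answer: $\frac{4881}{2} \approx 2440.5$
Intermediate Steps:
$F{\left(m,y \right)} = 30$ ($F{\left(m,y \right)} = 5 \cdot 6 = 30$)
$p{\left(b,z \right)} = \frac{81}{2}$ ($p{\left(b,z \right)} = \frac{\left(5 + 4\right)^{2}}{2} = \frac{9^{2}}{2} = \frac{1}{2} \cdot 81 = \frac{81}{2}$)
$2400 + p{\left(53,F{\left(7,4 \right)} \right)} = 2400 + \frac{81}{2} = \frac{4881}{2}$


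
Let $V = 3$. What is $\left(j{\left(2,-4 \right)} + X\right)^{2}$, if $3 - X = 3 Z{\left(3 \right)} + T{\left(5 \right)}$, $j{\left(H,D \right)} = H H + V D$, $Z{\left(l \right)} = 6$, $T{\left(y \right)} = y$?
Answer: $784$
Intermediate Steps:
$j{\left(H,D \right)} = H^{2} + 3 D$ ($j{\left(H,D \right)} = H H + 3 D = H^{2} + 3 D$)
$X = -20$ ($X = 3 - \left(3 \cdot 6 + 5\right) = 3 - \left(18 + 5\right) = 3 - 23 = -20$)
$\left(j{\left(2,-4 \right)} + X\right)^{2} = \left(\left(2^{2} + 3 \left(-4\right)\right) - 20\right)^{2} = \left(\left(4 - 12\right) - 20\right)^{2} = \left(-8 - 20\right)^{2} = \left(-28\right)^{2} = 784$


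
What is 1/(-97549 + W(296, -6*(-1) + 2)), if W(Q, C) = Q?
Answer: -1/97253 ≈ -1.0282e-5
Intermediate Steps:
1/(-97549 + W(296, -6*(-1) + 2)) = 1/(-97549 + 296) = 1/(-97253) = -1/97253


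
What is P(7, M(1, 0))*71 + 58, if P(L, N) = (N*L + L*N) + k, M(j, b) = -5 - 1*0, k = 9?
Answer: -4273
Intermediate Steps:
M(j, b) = -5 (M(j, b) = -5 + 0 = -5)
P(L, N) = 9 + 2*L*N (P(L, N) = (N*L + L*N) + 9 = (L*N + L*N) + 9 = 2*L*N + 9 = 9 + 2*L*N)
P(7, M(1, 0))*71 + 58 = (9 + 2*7*(-5))*71 + 58 = (9 - 70)*71 + 58 = -61*71 + 58 = -4331 + 58 = -4273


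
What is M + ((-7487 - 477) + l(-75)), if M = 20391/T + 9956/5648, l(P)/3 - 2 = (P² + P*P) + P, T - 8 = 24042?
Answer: 434154089371/16979300 ≈ 25570.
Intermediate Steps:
T = 24050 (T = 8 + 24042 = 24050)
l(P) = 6 + 3*P + 6*P² (l(P) = 6 + 3*((P² + P*P) + P) = 6 + 3*((P² + P²) + P) = 6 + 3*(2*P² + P) = 6 + 3*(P + 2*P²) = 6 + (3*P + 6*P²) = 6 + 3*P + 6*P²)
M = 44326271/16979300 (M = 20391/24050 + 9956/5648 = 20391*(1/24050) + 9956*(1/5648) = 20391/24050 + 2489/1412 = 44326271/16979300 ≈ 2.6106)
M + ((-7487 - 477) + l(-75)) = 44326271/16979300 + ((-7487 - 477) + (6 + 3*(-75) + 6*(-75)²)) = 44326271/16979300 + (-7964 + (6 - 225 + 6*5625)) = 44326271/16979300 + (-7964 + (6 - 225 + 33750)) = 44326271/16979300 + (-7964 + 33531) = 44326271/16979300 + 25567 = 434154089371/16979300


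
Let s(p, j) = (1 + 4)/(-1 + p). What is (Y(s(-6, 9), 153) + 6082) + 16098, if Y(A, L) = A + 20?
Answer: 155395/7 ≈ 22199.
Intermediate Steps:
s(p, j) = 5/(-1 + p)
Y(A, L) = 20 + A
(Y(s(-6, 9), 153) + 6082) + 16098 = ((20 + 5/(-1 - 6)) + 6082) + 16098 = ((20 + 5/(-7)) + 6082) + 16098 = ((20 + 5*(-⅐)) + 6082) + 16098 = ((20 - 5/7) + 6082) + 16098 = (135/7 + 6082) + 16098 = 42709/7 + 16098 = 155395/7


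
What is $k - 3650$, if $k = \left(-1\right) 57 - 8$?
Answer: $-3715$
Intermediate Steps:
$k = -65$ ($k = -57 - 8 = -65$)
$k - 3650 = -65 - 3650 = -3715$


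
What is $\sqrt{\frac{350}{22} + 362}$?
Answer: $\frac{\sqrt{45727}}{11} \approx 19.44$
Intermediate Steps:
$\sqrt{\frac{350}{22} + 362} = \sqrt{350 \cdot \frac{1}{22} + 362} = \sqrt{\frac{175}{11} + 362} = \sqrt{\frac{4157}{11}} = \frac{\sqrt{45727}}{11}$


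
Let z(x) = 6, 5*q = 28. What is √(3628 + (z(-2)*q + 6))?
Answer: √91690/5 ≈ 60.561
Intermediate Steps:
q = 28/5 (q = (⅕)*28 = 28/5 ≈ 5.6000)
√(3628 + (z(-2)*q + 6)) = √(3628 + (6*(28/5) + 6)) = √(3628 + (168/5 + 6)) = √(3628 + 198/5) = √(18338/5) = √91690/5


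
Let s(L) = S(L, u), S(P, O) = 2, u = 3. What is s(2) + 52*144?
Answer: 7490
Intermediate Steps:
s(L) = 2
s(2) + 52*144 = 2 + 52*144 = 2 + 7488 = 7490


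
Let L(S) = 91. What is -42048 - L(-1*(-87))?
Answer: -42139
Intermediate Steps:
-42048 - L(-1*(-87)) = -42048 - 1*91 = -42048 - 91 = -42139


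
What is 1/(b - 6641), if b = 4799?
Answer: -1/1842 ≈ -0.00054289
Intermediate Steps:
1/(b - 6641) = 1/(4799 - 6641) = 1/(-1842) = -1/1842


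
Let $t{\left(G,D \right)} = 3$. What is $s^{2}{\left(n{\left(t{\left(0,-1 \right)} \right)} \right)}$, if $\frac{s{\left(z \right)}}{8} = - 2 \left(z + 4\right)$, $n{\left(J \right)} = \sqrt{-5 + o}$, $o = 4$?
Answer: $3840 + 2048 i \approx 3840.0 + 2048.0 i$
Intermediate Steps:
$n{\left(J \right)} = i$ ($n{\left(J \right)} = \sqrt{-5 + 4} = \sqrt{-1} = i$)
$s{\left(z \right)} = -64 - 16 z$ ($s{\left(z \right)} = 8 \left(- 2 \left(z + 4\right)\right) = 8 \left(- 2 \left(4 + z\right)\right) = 8 \left(-8 - 2 z\right) = -64 - 16 z$)
$s^{2}{\left(n{\left(t{\left(0,-1 \right)} \right)} \right)} = \left(-64 - 16 i\right)^{2}$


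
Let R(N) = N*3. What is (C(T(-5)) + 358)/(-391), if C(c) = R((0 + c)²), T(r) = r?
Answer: -433/391 ≈ -1.1074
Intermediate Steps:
R(N) = 3*N
C(c) = 3*c² (C(c) = 3*(0 + c)² = 3*c²)
(C(T(-5)) + 358)/(-391) = (3*(-5)² + 358)/(-391) = (3*25 + 358)*(-1/391) = (75 + 358)*(-1/391) = 433*(-1/391) = -433/391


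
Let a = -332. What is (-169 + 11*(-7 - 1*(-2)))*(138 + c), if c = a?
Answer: 43456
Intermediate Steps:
c = -332
(-169 + 11*(-7 - 1*(-2)))*(138 + c) = (-169 + 11*(-7 - 1*(-2)))*(138 - 332) = (-169 + 11*(-7 + 2))*(-194) = (-169 + 11*(-5))*(-194) = (-169 - 55)*(-194) = -224*(-194) = 43456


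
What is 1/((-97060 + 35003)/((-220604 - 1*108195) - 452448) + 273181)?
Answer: 781247/213421898764 ≈ 3.6606e-6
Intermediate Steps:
1/((-97060 + 35003)/((-220604 - 1*108195) - 452448) + 273181) = 1/(-62057/((-220604 - 108195) - 452448) + 273181) = 1/(-62057/(-328799 - 452448) + 273181) = 1/(-62057/(-781247) + 273181) = 1/(-62057*(-1/781247) + 273181) = 1/(62057/781247 + 273181) = 1/(213421898764/781247) = 781247/213421898764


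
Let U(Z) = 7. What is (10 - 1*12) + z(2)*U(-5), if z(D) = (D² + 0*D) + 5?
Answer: 61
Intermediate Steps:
z(D) = 5 + D² (z(D) = (D² + 0) + 5 = D² + 5 = 5 + D²)
(10 - 1*12) + z(2)*U(-5) = (10 - 1*12) + (5 + 2²)*7 = (10 - 12) + (5 + 4)*7 = -2 + 9*7 = -2 + 63 = 61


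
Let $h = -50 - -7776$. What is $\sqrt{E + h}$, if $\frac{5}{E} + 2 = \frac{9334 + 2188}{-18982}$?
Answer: $\frac{\sqrt{4728807015509}}{24743} \approx 87.887$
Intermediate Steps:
$E = - \frac{47455}{24743}$ ($E = \frac{5}{-2 + \frac{9334 + 2188}{-18982}} = \frac{5}{-2 + 11522 \left(- \frac{1}{18982}\right)} = \frac{5}{-2 - \frac{5761}{9491}} = \frac{5}{- \frac{24743}{9491}} = 5 \left(- \frac{9491}{24743}\right) = - \frac{47455}{24743} \approx -1.9179$)
$h = 7726$ ($h = -50 + 7776 = 7726$)
$\sqrt{E + h} = \sqrt{- \frac{47455}{24743} + 7726} = \sqrt{\frac{191116963}{24743}} = \frac{\sqrt{4728807015509}}{24743}$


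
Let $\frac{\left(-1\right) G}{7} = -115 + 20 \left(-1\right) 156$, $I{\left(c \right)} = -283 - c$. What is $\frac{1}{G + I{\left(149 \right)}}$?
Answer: $\frac{1}{22213} \approx 4.5019 \cdot 10^{-5}$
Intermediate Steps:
$G = 22645$ ($G = - 7 \left(-115 + 20 \left(-1\right) 156\right) = - 7 \left(-115 - 3120\right) = \left(-7\right) \left(-3235\right) = 22645$)
$\frac{1}{G + I{\left(149 \right)}} = \frac{1}{22645 - 432} = \frac{1}{22213}$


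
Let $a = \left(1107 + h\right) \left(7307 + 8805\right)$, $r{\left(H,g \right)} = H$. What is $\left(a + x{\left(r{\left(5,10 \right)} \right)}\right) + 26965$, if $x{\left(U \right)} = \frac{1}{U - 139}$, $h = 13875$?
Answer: $\frac{32349871165}{134} \approx 2.4142 \cdot 10^{8}$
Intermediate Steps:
$x{\left(U \right)} = \frac{1}{-139 + U}$
$a = 241389984$ ($a = \left(1107 + 13875\right) \left(7307 + 8805\right) = 14982 \cdot 16112 = 241389984$)
$\left(a + x{\left(r{\left(5,10 \right)} \right)}\right) + 26965 = \left(241389984 + \frac{1}{-139 + 5}\right) + 26965 = \left(241389984 + \frac{1}{-134}\right) + 26965 = \left(241389984 - \frac{1}{134}\right) + 26965 = \frac{32346257855}{134} + 26965 = \frac{32349871165}{134}$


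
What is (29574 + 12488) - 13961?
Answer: 28101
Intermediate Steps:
(29574 + 12488) - 13961 = 42062 - 13961 = 28101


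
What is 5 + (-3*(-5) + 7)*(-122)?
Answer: -2679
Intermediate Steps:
5 + (-3*(-5) + 7)*(-122) = 5 + (15 + 7)*(-122) = 5 + 22*(-122) = 5 - 2684 = -2679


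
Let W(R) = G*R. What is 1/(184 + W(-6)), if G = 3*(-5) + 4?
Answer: 1/250 ≈ 0.0040000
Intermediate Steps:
G = -11 (G = -15 + 4 = -11)
W(R) = -11*R
1/(184 + W(-6)) = 1/(184 - 11*(-6)) = 1/(184 + 66) = 1/250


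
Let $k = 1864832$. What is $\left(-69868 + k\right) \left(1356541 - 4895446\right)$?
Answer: $-6352207074420$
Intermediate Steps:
$\left(-69868 + k\right) \left(1356541 - 4895446\right) = \left(-69868 + 1864832\right) \left(1356541 - 4895446\right) = 1794964 \left(-3538905\right) = -6352207074420$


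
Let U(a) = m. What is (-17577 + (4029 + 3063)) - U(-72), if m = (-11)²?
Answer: -10606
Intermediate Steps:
m = 121
U(a) = 121
(-17577 + (4029 + 3063)) - U(-72) = (-17577 + (4029 + 3063)) - 1*121 = (-17577 + 7092) - 121 = -10485 - 121 = -10606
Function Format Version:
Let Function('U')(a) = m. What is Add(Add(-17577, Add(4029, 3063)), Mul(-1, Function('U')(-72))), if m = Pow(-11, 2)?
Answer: -10606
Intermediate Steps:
m = 121
Function('U')(a) = 121
Add(Add(-17577, Add(4029, 3063)), Mul(-1, Function('U')(-72))) = Add(Add(-17577, Add(4029, 3063)), Mul(-1, 121)) = Add(Add(-17577, 7092), -121) = Add(-10485, -121) = -10606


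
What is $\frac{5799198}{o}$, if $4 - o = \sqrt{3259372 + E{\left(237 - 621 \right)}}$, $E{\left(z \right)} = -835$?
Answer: $- \frac{23196792}{3258521} - \frac{5799198 \sqrt{3258537}}{3258521} \approx -3219.7$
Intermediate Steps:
$o = 4 - \sqrt{3258537}$ ($o = 4 - \sqrt{3259372 - 835} = 4 - \sqrt{3258537} \approx -1801.1$)
$\frac{5799198}{o} = \frac{5799198}{4 - \sqrt{3258537}}$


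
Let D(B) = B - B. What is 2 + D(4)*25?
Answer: 2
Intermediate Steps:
D(B) = 0
2 + D(4)*25 = 2 + 0*25 = 2 + 0 = 2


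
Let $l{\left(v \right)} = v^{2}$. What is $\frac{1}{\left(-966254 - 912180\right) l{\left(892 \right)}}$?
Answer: $- \frac{1}{1494602310176} \approx -6.6907 \cdot 10^{-13}$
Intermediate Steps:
$\frac{1}{\left(-966254 - 912180\right) l{\left(892 \right)}} = \frac{1}{\left(-966254 - 912180\right) 892^{2}} = \frac{1}{\left(-1878434\right) 795664} = \left(- \frac{1}{1878434}\right) \frac{1}{795664} = - \frac{1}{1494602310176}$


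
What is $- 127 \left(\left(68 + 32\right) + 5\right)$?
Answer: $-13335$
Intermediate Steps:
$- 127 \left(\left(68 + 32\right) + 5\right) = - 127 \left(100 + 5\right) = \left(-127\right) 105 = -13335$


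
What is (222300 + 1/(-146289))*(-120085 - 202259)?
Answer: -28877799692712/403 ≈ -7.1657e+10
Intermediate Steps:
(222300 + 1/(-146289))*(-120085 - 202259) = (222300 - 1/146289)*(-322344) = (32520044699/146289)*(-322344) = -28877799692712/403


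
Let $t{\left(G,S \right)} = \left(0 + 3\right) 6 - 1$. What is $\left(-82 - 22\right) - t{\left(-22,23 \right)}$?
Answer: $-121$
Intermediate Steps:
$t{\left(G,S \right)} = 17$ ($t{\left(G,S \right)} = 3 \cdot 6 - 1 = 18 - 1 = 17$)
$\left(-82 - 22\right) - t{\left(-22,23 \right)} = \left(-82 - 22\right) - 17 = -104 - 17 = -121$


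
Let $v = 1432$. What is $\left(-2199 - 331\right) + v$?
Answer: $-1098$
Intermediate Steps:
$\left(-2199 - 331\right) + v = \left(-2199 - 331\right) + 1432 = -2530 + 1432 = -1098$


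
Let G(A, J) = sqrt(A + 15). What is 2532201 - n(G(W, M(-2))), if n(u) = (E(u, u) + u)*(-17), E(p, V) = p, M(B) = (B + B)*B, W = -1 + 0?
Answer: 2532201 + 34*sqrt(14) ≈ 2.5323e+6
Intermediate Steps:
W = -1
M(B) = 2*B**2 (M(B) = (2*B)*B = 2*B**2)
G(A, J) = sqrt(15 + A)
n(u) = -34*u (n(u) = (u + u)*(-17) = (2*u)*(-17) = -34*u)
2532201 - n(G(W, M(-2))) = 2532201 - (-34)*sqrt(15 - 1) = 2532201 - (-34)*sqrt(14) = 2532201 + 34*sqrt(14)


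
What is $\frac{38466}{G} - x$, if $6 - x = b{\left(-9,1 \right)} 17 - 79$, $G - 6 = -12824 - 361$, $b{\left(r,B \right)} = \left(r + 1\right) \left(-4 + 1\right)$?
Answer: $\frac{1406117}{4393} \approx 320.08$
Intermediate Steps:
$b{\left(r,B \right)} = -3 - 3 r$ ($b{\left(r,B \right)} = \left(1 + r\right) \left(-3\right) = -3 - 3 r$)
$G = -13179$ ($G = 6 - 13185 = -13179$)
$x = -323$ ($x = 6 - \left(\left(-3 - -27\right) 17 - 79\right) = 6 - \left(\left(-3 + 27\right) 17 - 79\right) = 6 - \left(24 \cdot 17 - 79\right) = 6 - \left(408 - 79\right) = 6 - 329 = -323$)
$\frac{38466}{G} - x = \frac{38466}{-13179} - -323 = 38466 \left(- \frac{1}{13179}\right) + 323 = - \frac{12822}{4393} + 323 = \frac{1406117}{4393}$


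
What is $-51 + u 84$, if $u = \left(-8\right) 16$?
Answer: $-10803$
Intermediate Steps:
$u = -128$
$-51 + u 84 = -51 - 10752 = -10803$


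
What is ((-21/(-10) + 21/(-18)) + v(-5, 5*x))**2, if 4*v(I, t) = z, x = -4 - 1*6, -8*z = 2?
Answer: 43681/57600 ≈ 0.75835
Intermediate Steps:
z = -1/4 (z = -1/8*2 = -1/4 ≈ -0.25000)
x = -10 (x = -4 - 6 = -10)
v(I, t) = -1/16 (v(I, t) = (1/4)*(-1/4) = -1/16)
((-21/(-10) + 21/(-18)) + v(-5, 5*x))**2 = ((-21/(-10) + 21/(-18)) - 1/16)**2 = ((-21*(-1/10) + 21*(-1/18)) - 1/16)**2 = ((21/10 - 7/6) - 1/16)**2 = (14/15 - 1/16)**2 = (209/240)**2 = 43681/57600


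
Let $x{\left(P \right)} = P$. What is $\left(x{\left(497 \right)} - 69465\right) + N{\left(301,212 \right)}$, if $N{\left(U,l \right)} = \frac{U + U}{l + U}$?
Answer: $- \frac{35379982}{513} \approx -68967.0$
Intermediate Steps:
$N{\left(U,l \right)} = \frac{2 U}{U + l}$
$\left(x{\left(497 \right)} - 69465\right) + N{\left(301,212 \right)} = \left(497 - 69465\right) + 2 \cdot 301 \frac{1}{301 + 212} = -68968 + 2 \cdot 301 \cdot \frac{1}{513} = -68968 + \frac{602}{513} = - \frac{35379982}{513}$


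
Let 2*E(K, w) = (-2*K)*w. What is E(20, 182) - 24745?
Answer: -28385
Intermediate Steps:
E(K, w) = -K*w (E(K, w) = ((-2*K)*w)/2 = (-2*K*w)/2 = -K*w)
E(20, 182) - 24745 = -1*20*182 - 24745 = -3640 - 24745 = -28385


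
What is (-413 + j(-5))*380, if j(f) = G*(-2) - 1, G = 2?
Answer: -158840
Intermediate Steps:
j(f) = -5 (j(f) = 2*(-2) - 1 = -4 - 1 = -5)
(-413 + j(-5))*380 = (-413 - 5)*380 = -418*380 = -158840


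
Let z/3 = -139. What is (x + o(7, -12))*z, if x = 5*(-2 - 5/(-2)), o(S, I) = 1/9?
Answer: -6533/6 ≈ -1088.8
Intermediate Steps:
o(S, I) = 1/9
z = -417 (z = 3*(-139) = -417)
x = 5/2 (x = 5*(-2 - 5*(-1/2)) = 5*(-2 + 5/2) = 5*(1/2) = 5/2 ≈ 2.5000)
(x + o(7, -12))*z = (5/2 + 1/9)*(-417) = (47/18)*(-417) = -6533/6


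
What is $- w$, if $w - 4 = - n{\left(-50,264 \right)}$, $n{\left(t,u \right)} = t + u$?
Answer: $210$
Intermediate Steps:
$w = -210$ ($w = 4 - \left(-50 + 264\right) = 4 - 214 = -210$)
$- w = \left(-1\right) \left(-210\right) = 210$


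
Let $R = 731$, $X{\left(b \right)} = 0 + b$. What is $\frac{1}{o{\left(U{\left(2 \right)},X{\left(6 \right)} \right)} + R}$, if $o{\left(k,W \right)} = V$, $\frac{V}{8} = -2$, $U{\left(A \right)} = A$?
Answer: $\frac{1}{715} \approx 0.0013986$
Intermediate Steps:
$X{\left(b \right)} = b$
$V = -16$ ($V = 8 \left(-2\right) = -16$)
$o{\left(k,W \right)} = -16$
$\frac{1}{o{\left(U{\left(2 \right)},X{\left(6 \right)} \right)} + R} = \frac{1}{-16 + 731} = \frac{1}{715}$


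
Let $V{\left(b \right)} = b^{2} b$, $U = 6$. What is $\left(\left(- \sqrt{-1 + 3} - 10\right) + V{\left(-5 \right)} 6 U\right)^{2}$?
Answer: $\left(4510 + \sqrt{2}\right)^{2} \approx 2.0353 \cdot 10^{7}$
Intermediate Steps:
$V{\left(b \right)} = b^{3}$
$\left(\left(- \sqrt{-1 + 3} - 10\right) + V{\left(-5 \right)} 6 U\right)^{2} = \left(\left(- \sqrt{-1 + 3} - 10\right) + \left(-5\right)^{3} \cdot 6 \cdot 6\right)^{2} = \left(\left(- \sqrt{2} - 10\right) + \left(-125\right) 6 \cdot 6\right)^{2} = \left(\left(-10 - \sqrt{2}\right) - 4500\right)^{2} = \left(-4510 - \sqrt{2}\right)^{2}$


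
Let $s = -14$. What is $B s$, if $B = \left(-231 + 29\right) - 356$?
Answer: $7812$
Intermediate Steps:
$B = -558$ ($B = -202 - 356 = -558$)
$B s = \left(-558\right) \left(-14\right) = 7812$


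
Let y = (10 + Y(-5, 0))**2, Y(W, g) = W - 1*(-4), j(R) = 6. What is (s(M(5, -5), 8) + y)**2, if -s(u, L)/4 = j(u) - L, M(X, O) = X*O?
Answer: 7921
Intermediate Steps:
Y(W, g) = 4 + W (Y(W, g) = W + 4 = 4 + W)
M(X, O) = O*X
s(u, L) = -24 + 4*L (s(u, L) = -4*(6 - L) = -24 + 4*L)
y = 81 (y = (10 + (4 - 5))**2 = (10 - 1)**2 = 9**2 = 81)
(s(M(5, -5), 8) + y)**2 = ((-24 + 4*8) + 81)**2 = ((-24 + 32) + 81)**2 = (8 + 81)**2 = 89**2 = 7921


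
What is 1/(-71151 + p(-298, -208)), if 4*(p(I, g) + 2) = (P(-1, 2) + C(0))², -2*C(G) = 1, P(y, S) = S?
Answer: -16/1138439 ≈ -1.4054e-5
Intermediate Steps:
C(G) = -½ (C(G) = -½*1 = -½)
p(I, g) = -23/16 (p(I, g) = -2 + (2 - ½)²/4 = -2 + (3/2)²/4 = -2 + (¼)*(9/4) = -2 + 9/16 = -23/16)
1/(-71151 + p(-298, -208)) = 1/(-71151 - 23/16) = 1/(-1138439/16) = -16/1138439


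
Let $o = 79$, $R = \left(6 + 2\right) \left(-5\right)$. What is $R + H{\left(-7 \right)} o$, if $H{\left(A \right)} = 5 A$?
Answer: $-2805$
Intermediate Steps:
$R = -40$ ($R = 8 \left(-5\right) = -40$)
$R + H{\left(-7 \right)} o = -40 + 5 \left(-7\right) 79 = -40 - 2765 = -2805$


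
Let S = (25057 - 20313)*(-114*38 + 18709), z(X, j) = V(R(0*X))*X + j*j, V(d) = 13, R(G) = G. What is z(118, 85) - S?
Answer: -68195729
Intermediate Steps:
z(X, j) = j² + 13*X (z(X, j) = 13*X + j*j = 13*X + j² = j² + 13*X)
S = 68204488 (S = 4744*(-4332 + 18709) = 4744*14377 = 68204488)
z(118, 85) - S = (85² + 13*118) - 1*68204488 = (7225 + 1534) - 68204488 = 8759 - 68204488 = -68195729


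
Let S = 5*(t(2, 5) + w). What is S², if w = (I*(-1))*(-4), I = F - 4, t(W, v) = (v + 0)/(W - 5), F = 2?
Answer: 21025/9 ≈ 2336.1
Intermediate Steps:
t(W, v) = v/(-5 + W)
I = -2 (I = 2 - 4 = -2)
w = -8 (w = -2*(-1)*(-4) = 2*(-4) = -8)
S = -145/3 (S = 5*(5/(-5 + 2) - 8) = 5*(5/(-3) - 8) = 5*(5*(-⅓) - 8) = 5*(-5/3 - 8) = 5*(-29/3) = -145/3 ≈ -48.333)
S² = (-145/3)² = 21025/9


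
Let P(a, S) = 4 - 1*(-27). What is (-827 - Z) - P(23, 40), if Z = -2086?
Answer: 1228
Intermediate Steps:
P(a, S) = 31 (P(a, S) = 4 + 27 = 31)
(-827 - Z) - P(23, 40) = (-827 - 1*(-2086)) - 1*31 = (-827 + 2086) - 31 = 1259 - 31 = 1228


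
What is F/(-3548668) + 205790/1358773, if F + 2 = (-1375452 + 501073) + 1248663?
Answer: 8527542759/185455164014 ≈ 0.045982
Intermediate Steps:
F = 374282 (F = -2 + ((-1375452 + 501073) + 1248663) = -2 + (-874379 + 1248663) = -2 + 374284 = 374282)
F/(-3548668) + 205790/1358773 = 374282/(-3548668) + 205790/1358773 = 374282*(-1/3548668) + 205790*(1/1358773) = -187141/1774334 + 15830/104521 = 8527542759/185455164014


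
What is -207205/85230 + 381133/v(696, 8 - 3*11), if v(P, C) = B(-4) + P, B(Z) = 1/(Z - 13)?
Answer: 109955194535/201671226 ≈ 545.22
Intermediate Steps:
B(Z) = 1/(-13 + Z)
v(P, C) = -1/17 + P (v(P, C) = 1/(-13 - 4) + P = 1/(-17) + P = -1/17 + P)
-207205/85230 + 381133/v(696, 8 - 3*11) = -207205/85230 + 381133/(-1/17 + 696) = -207205*1/85230 + 381133/(11831/17) = -41441/17046 + 381133*(17/11831) = -41441/17046 + 6479261/11831 = 109955194535/201671226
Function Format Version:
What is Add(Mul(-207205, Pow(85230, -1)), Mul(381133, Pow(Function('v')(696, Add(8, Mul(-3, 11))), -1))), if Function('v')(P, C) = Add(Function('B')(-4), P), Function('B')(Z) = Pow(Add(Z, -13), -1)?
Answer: Rational(109955194535, 201671226) ≈ 545.22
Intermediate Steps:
Function('B')(Z) = Pow(Add(-13, Z), -1)
Function('v')(P, C) = Add(Rational(-1, 17), P) (Function('v')(P, C) = Add(Pow(Add(-13, -4), -1), P) = Add(Pow(-17, -1), P) = Add(Rational(-1, 17), P))
Add(Mul(-207205, Pow(85230, -1)), Mul(381133, Pow(Function('v')(696, Add(8, Mul(-3, 11))), -1))) = Add(Mul(-207205, Pow(85230, -1)), Mul(381133, Pow(Add(Rational(-1, 17), 696), -1))) = Add(Mul(-207205, Rational(1, 85230)), Mul(381133, Pow(Rational(11831, 17), -1))) = Add(Rational(-41441, 17046), Mul(381133, Rational(17, 11831))) = Add(Rational(-41441, 17046), Rational(6479261, 11831)) = Rational(109955194535, 201671226)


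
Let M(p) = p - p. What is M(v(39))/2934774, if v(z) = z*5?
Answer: 0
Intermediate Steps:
v(z) = 5*z
M(p) = 0
M(v(39))/2934774 = 0/2934774 = 0*(1/2934774) = 0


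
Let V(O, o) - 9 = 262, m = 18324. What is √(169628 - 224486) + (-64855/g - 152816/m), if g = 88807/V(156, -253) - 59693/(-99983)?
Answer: -8389900321398851/40749676611804 + I*√54858 ≈ -205.89 + 234.22*I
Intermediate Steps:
V(O, o) = 271 (V(O, o) = 9 + 262 = 271)
g = 8895367084/27095393 (g = 88807/271 - 59693/(-99983) = 88807*(1/271) - 59693*(-1/99983) = 88807/271 + 59693/99983 = 8895367084/27095393 ≈ 328.30)
√(169628 - 224486) + (-64855/g - 152816/m) = √(169628 - 224486) + (-64855/8895367084/27095393 - 152816/18324) = √(-54858) + (-64855*27095393/8895367084 - 152816*1/18324) = I*√54858 + (-1757271713015/8895367084 - 38204/4581) = I*√54858 - 8389900321398851/40749676611804 = -8389900321398851/40749676611804 + I*√54858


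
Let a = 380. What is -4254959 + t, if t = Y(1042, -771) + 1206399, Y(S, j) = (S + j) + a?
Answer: -3047909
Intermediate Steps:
Y(S, j) = 380 + S + j (Y(S, j) = (S + j) + 380 = 380 + S + j)
t = 1207050 (t = (380 + 1042 - 771) + 1206399 = 651 + 1206399 = 1207050)
-4254959 + t = -4254959 + 1207050 = -3047909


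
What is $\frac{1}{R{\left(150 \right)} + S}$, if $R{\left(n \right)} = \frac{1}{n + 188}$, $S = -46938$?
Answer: $- \frac{338}{15865043} \approx -2.1305 \cdot 10^{-5}$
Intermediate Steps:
$R{\left(n \right)} = \frac{1}{188 + n}$
$\frac{1}{R{\left(150 \right)} + S} = \frac{1}{\frac{1}{188 + 150} - 46938} = \frac{1}{\frac{1}{338} - 46938} = \frac{1}{- \frac{15865043}{338}} = - \frac{338}{15865043}$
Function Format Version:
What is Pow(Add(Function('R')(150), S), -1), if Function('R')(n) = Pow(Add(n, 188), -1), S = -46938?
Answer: Rational(-338, 15865043) ≈ -2.1305e-5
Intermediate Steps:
Function('R')(n) = Pow(Add(188, n), -1)
Pow(Add(Function('R')(150), S), -1) = Pow(Add(Pow(Add(188, 150), -1), -46938), -1) = Pow(Add(Pow(338, -1), -46938), -1) = Pow(Add(Rational(1, 338), -46938), -1) = Pow(Rational(-15865043, 338), -1) = Rational(-338, 15865043)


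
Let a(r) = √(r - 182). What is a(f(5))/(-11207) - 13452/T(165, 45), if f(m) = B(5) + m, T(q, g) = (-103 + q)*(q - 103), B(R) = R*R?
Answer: -3363/961 - 2*I*√38/11207 ≈ -3.4995 - 0.0011001*I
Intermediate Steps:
B(R) = R²
T(q, g) = (-103 + q)² (T(q, g) = (-103 + q)*(-103 + q) = (-103 + q)²)
f(m) = 25 + m (f(m) = 5² + m = 25 + m)
a(r) = √(-182 + r)
a(f(5))/(-11207) - 13452/T(165, 45) = √(-182 + (25 + 5))/(-11207) - 13452/(-103 + 165)² = √(-182 + 30)*(-1/11207) - 13452/(62²) = √(-152)*(-1/11207) - 13452/3844 = (2*I*√38)*(-1/11207) - 13452*1/3844 = -2*I*√38/11207 - 3363/961 = -3363/961 - 2*I*√38/11207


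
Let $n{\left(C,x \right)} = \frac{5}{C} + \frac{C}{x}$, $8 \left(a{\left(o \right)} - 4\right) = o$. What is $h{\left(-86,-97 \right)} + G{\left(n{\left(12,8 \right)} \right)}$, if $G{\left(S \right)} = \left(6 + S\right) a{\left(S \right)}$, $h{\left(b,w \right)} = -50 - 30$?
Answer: $- \frac{53495}{1152} \approx -46.437$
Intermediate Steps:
$a{\left(o \right)} = 4 + \frac{o}{8}$
$h{\left(b,w \right)} = -80$ ($h{\left(b,w \right)} = -50 - 30 = -80$)
$G{\left(S \right)} = \left(4 + \frac{S}{8}\right) \left(6 + S\right)$ ($G{\left(S \right)} = \left(6 + S\right) \left(4 + \frac{S}{8}\right) = \left(4 + \frac{S}{8}\right) \left(6 + S\right)$)
$h{\left(-86,-97 \right)} + G{\left(n{\left(12,8 \right)} \right)} = -80 + \frac{\left(6 + \left(\frac{5}{12} + \frac{12}{8}\right)\right) \left(32 + \left(\frac{5}{12} + \frac{12}{8}\right)\right)}{8} = -80 + \frac{\left(6 + \left(5 \cdot \frac{1}{12} + 12 \cdot \frac{1}{8}\right)\right) \left(32 + \left(5 \cdot \frac{1}{12} + 12 \cdot \frac{1}{8}\right)\right)}{8} = -80 + \frac{\left(6 + \left(\frac{5}{12} + \frac{3}{2}\right)\right) \left(32 + \left(\frac{5}{12} + \frac{3}{2}\right)\right)}{8} = -80 + \frac{\left(6 + \frac{23}{12}\right) \left(32 + \frac{23}{12}\right)}{8} = -80 + \frac{1}{8} \cdot \frac{95}{12} \cdot \frac{407}{12} = -80 + \frac{38665}{1152} = - \frac{53495}{1152}$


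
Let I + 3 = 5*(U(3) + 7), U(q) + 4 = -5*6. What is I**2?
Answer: 19044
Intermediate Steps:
U(q) = -34 (U(q) = -4 - 5*6 = -4 - 30 = -34)
I = -138 (I = -3 + 5*(-34 + 7) = -3 + 5*(-27) = -3 - 135 = -138)
I**2 = (-138)**2 = 19044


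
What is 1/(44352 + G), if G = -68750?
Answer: -1/24398 ≈ -4.0987e-5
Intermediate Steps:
1/(44352 + G) = 1/(44352 - 68750) = 1/(-24398) = -1/24398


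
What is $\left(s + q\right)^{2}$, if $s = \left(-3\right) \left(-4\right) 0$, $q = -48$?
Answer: $2304$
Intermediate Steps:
$s = 0$ ($s = 12 \cdot 0 = 0$)
$\left(s + q\right)^{2} = \left(0 - 48\right)^{2} = \left(-48\right)^{2} = 2304$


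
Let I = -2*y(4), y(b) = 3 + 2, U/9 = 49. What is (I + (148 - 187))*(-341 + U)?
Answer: -4900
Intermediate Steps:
U = 441 (U = 9*49 = 441)
y(b) = 5
I = -10 (I = -2*5 = -10)
(I + (148 - 187))*(-341 + U) = (-10 + (148 - 187))*(-341 + 441) = (-10 - 39)*100 = -49*100 = -4900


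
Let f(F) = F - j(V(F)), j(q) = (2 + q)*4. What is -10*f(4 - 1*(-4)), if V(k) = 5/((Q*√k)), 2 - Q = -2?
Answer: 25*√2/2 ≈ 17.678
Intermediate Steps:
Q = 4 (Q = 2 - 1*(-2) = 2 + 2 = 4)
V(k) = 5/(4*√k) (V(k) = 5/((4*√k)) = 5*(1/(4*√k)) = 5/(4*√k))
j(q) = 8 + 4*q
f(F) = -8 + F - 5/√F (f(F) = F - (8 + 4*(5/(4*√F))) = F - (8 + 5/√F) = F + (-8 - 5/√F) = -8 + F - 5/√F)
-10*f(4 - 1*(-4)) = -10*(-8 + (4 - 1*(-4)) - 5/√(4 - 1*(-4))) = -10*(-8 + (4 + 4) - 5/√(4 + 4)) = -10*(-8 + 8 - 5*√2/4) = -(-25)*√2/2 = 25*√2/2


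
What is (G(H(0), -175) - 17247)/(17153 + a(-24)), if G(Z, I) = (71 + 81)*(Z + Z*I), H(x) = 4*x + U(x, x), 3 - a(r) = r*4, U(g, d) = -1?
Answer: 9201/17252 ≈ 0.53333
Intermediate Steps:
a(r) = 3 - 4*r (a(r) = 3 - r*4 = 3 - 4*r)
H(x) = -1 + 4*x (H(x) = 4*x - 1 = -1 + 4*x)
G(Z, I) = 152*Z + 152*I*Z (G(Z, I) = 152*(Z + I*Z) = 152*Z + 152*I*Z)
(G(H(0), -175) - 17247)/(17153 + a(-24)) = (152*(-1 + 4*0)*(1 - 175) - 17247)/(17153 + (3 - 4*(-24))) = (152*(-1 + 0)*(-174) - 17247)/(17153 + (3 + 96)) = (152*(-1)*(-174) - 17247)/(17153 + 99) = (26448 - 17247)/17252 = 9201*(1/17252) = 9201/17252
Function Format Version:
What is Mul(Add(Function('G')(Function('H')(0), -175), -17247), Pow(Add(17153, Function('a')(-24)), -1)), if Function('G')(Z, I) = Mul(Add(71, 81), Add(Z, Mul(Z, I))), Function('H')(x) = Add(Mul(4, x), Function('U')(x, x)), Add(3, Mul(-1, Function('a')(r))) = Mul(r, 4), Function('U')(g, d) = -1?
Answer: Rational(9201, 17252) ≈ 0.53333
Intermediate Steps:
Function('a')(r) = Add(3, Mul(-4, r)) (Function('a')(r) = Add(3, Mul(-1, Mul(r, 4))) = Add(3, Mul(-1, Mul(4, r))) = Add(3, Mul(-4, r)))
Function('H')(x) = Add(-1, Mul(4, x)) (Function('H')(x) = Add(Mul(4, x), -1) = Add(-1, Mul(4, x)))
Function('G')(Z, I) = Add(Mul(152, Z), Mul(152, I, Z)) (Function('G')(Z, I) = Mul(152, Add(Z, Mul(I, Z))) = Add(Mul(152, Z), Mul(152, I, Z)))
Mul(Add(Function('G')(Function('H')(0), -175), -17247), Pow(Add(17153, Function('a')(-24)), -1)) = Mul(Add(Mul(152, Add(-1, Mul(4, 0)), Add(1, -175)), -17247), Pow(Add(17153, Add(3, Mul(-4, -24))), -1)) = Mul(Add(Mul(152, Add(-1, 0), -174), -17247), Pow(Add(17153, Add(3, 96)), -1)) = Mul(Add(Mul(152, -1, -174), -17247), Pow(Add(17153, 99), -1)) = Mul(Add(26448, -17247), Pow(17252, -1)) = Mul(9201, Rational(1, 17252)) = Rational(9201, 17252)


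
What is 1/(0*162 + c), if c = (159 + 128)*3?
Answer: 1/861 ≈ 0.0011614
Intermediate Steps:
c = 861 (c = 287*3 = 861)
1/(0*162 + c) = 1/(0*162 + 861) = 1/(0 + 861) = 1/861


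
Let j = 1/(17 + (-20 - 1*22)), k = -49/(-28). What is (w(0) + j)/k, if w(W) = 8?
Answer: 796/175 ≈ 4.5486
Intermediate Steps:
k = 7/4 (k = -49*(-1/28) = 7/4 ≈ 1.7500)
j = -1/25 (j = 1/(17 + (-20 - 22)) = 1/(17 - 42) = 1/(-25) = -1/25 ≈ -0.040000)
(w(0) + j)/k = (8 - 1/25)/(7/4) = (199/25)*(4/7) = 796/175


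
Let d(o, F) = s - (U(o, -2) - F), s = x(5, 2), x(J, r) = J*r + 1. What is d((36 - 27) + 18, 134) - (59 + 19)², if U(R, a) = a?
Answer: -5937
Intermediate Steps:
x(J, r) = 1 + J*r
s = 11 (s = 1 + 5*2 = 1 + 10 = 11)
d(o, F) = 13 + F (d(o, F) = 11 - (-2 - F) = 11 + (2 + F) = 13 + F)
d((36 - 27) + 18, 134) - (59 + 19)² = (13 + 134) - (59 + 19)² = 147 - 1*78² = 147 - 1*6084 = 147 - 6084 = -5937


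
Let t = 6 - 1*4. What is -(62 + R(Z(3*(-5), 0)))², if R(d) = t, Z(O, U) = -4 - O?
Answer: -4096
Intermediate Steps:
t = 2 (t = 6 - 4 = 2)
R(d) = 2
-(62 + R(Z(3*(-5), 0)))² = -(62 + 2)² = -1*64² = -1*4096 = -4096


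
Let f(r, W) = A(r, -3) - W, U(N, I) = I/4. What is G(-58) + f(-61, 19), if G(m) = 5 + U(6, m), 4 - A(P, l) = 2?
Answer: -53/2 ≈ -26.500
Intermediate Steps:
U(N, I) = I/4 (U(N, I) = I*(¼) = I/4)
A(P, l) = 2 (A(P, l) = 4 - 1*2 = 4 - 2 = 2)
f(r, W) = 2 - W
G(m) = 5 + m/4
G(-58) + f(-61, 19) = (5 + (¼)*(-58)) + (2 - 1*19) = (5 - 29/2) + (2 - 19) = -19/2 - 17 = -53/2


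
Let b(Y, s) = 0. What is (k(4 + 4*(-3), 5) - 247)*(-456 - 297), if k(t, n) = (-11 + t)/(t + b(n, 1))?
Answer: 1473621/8 ≈ 1.8420e+5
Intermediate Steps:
k(t, n) = (-11 + t)/t (k(t, n) = (-11 + t)/(t + 0) = (-11 + t)/t)
(k(4 + 4*(-3), 5) - 247)*(-456 - 297) = ((-11 + (4 + 4*(-3)))/(4 + 4*(-3)) - 247)*(-456 - 297) = ((-11 + (4 - 12))/(4 - 12) - 247)*(-753) = ((-11 - 8)/(-8) - 247)*(-753) = (-1/8*(-19) - 247)*(-753) = (19/8 - 247)*(-753) = -1957/8*(-753) = 1473621/8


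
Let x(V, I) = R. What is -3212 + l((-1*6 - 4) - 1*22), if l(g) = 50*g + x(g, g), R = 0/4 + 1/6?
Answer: -28871/6 ≈ -4811.8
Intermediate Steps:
R = 1/6 (R = 0*(1/4) + 1*(1/6) = 0 + 1/6 = 1/6 ≈ 0.16667)
x(V, I) = 1/6
l(g) = 1/6 + 50*g (l(g) = 50*g + 1/6 = 1/6 + 50*g)
-3212 + l((-1*6 - 4) - 1*22) = -3212 + (1/6 + 50*((-1*6 - 4) - 1*22)) = -3212 + (1/6 + 50*((-6 - 4) - 22)) = -3212 + (1/6 + 50*(-10 - 22)) = -3212 + (1/6 + 50*(-32)) = -3212 + (1/6 - 1600) = -3212 - 9599/6 = -28871/6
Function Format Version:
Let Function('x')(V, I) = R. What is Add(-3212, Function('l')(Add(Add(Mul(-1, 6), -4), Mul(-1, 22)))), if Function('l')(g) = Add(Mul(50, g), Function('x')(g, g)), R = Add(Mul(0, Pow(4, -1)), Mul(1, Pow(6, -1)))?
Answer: Rational(-28871, 6) ≈ -4811.8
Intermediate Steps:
R = Rational(1, 6) (R = Add(Mul(0, Rational(1, 4)), Mul(1, Rational(1, 6))) = Add(0, Rational(1, 6)) = Rational(1, 6) ≈ 0.16667)
Function('x')(V, I) = Rational(1, 6)
Function('l')(g) = Add(Rational(1, 6), Mul(50, g)) (Function('l')(g) = Add(Mul(50, g), Rational(1, 6)) = Add(Rational(1, 6), Mul(50, g)))
Add(-3212, Function('l')(Add(Add(Mul(-1, 6), -4), Mul(-1, 22)))) = Add(-3212, Add(Rational(1, 6), Mul(50, Add(Add(Mul(-1, 6), -4), Mul(-1, 22))))) = Add(-3212, Add(Rational(1, 6), Mul(50, Add(Add(-6, -4), -22)))) = Add(-3212, Add(Rational(1, 6), Mul(50, Add(-10, -22)))) = Add(-3212, Add(Rational(1, 6), Mul(50, -32))) = Add(-3212, Add(Rational(1, 6), -1600)) = Add(-3212, Rational(-9599, 6)) = Rational(-28871, 6)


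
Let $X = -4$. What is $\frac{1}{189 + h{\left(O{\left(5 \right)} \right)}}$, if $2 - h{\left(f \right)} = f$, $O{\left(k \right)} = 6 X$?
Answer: $\frac{1}{215} \approx 0.0046512$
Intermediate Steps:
$O{\left(k \right)} = -24$ ($O{\left(k \right)} = 6 \left(-4\right) = -24$)
$h{\left(f \right)} = 2 - f$
$\frac{1}{189 + h{\left(O{\left(5 \right)} \right)}} = \frac{1}{189 + \left(2 - -24\right)} = \frac{1}{189 + \left(2 + 24\right)} = \frac{1}{189 + 26} = \frac{1}{215}$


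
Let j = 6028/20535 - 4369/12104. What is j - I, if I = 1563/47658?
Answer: -11637044797/116133967560 ≈ -0.10020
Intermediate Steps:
j = -985559/14620920 (j = 6028*(1/20535) - 4369*1/12104 = 6028/20535 - 257/712 = -985559/14620920 ≈ -0.067407)
I = 521/15886 (I = 1563*(1/47658) = 521/15886 ≈ 0.032796)
j - I = -985559/14620920 - 1*521/15886 = -985559/14620920 - 521/15886 = -11637044797/116133967560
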